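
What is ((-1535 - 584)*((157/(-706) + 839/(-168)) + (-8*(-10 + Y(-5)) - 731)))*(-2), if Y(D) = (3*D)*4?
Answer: -22144268341/29652 ≈ -7.4681e+5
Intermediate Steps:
Y(D) = 12*D
((-1535 - 584)*((157/(-706) + 839/(-168)) + (-8*(-10 + Y(-5)) - 731)))*(-2) = ((-1535 - 584)*((157/(-706) + 839/(-168)) + (-8*(-10 + 12*(-5)) - 731)))*(-2) = -2119*((157*(-1/706) + 839*(-1/168)) + (-8*(-10 - 60) - 731))*(-2) = -2119*((-157/706 - 839/168) + (-8*(-70) - 731))*(-2) = -2119*(-309355/59304 + (560 - 731))*(-2) = -2119*(-309355/59304 - 171)*(-2) = -2119*(-10450339/59304)*(-2) = (22144268341/59304)*(-2) = -22144268341/29652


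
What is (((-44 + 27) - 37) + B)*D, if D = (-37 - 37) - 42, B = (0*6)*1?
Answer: 6264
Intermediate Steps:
B = 0 (B = 0*1 = 0)
D = -116 (D = -74 - 42 = -116)
(((-44 + 27) - 37) + B)*D = (((-44 + 27) - 37) + 0)*(-116) = ((-17 - 37) + 0)*(-116) = (-54 + 0)*(-116) = -54*(-116) = 6264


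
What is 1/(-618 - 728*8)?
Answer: -1/6442 ≈ -0.00015523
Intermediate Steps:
1/(-618 - 728*8) = 1/(-618 - 5824) = 1/(-6442) = -1/6442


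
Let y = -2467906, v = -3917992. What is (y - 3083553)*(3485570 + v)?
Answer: 2400573003698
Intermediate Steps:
(y - 3083553)*(3485570 + v) = (-2467906 - 3083553)*(3485570 - 3917992) = -5551459*(-432422) = 2400573003698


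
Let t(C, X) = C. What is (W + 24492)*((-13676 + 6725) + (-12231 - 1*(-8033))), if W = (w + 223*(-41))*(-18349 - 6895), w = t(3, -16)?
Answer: -2572683615148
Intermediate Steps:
w = 3
W = 230730160 (W = (3 + 223*(-41))*(-18349 - 6895) = (3 - 9143)*(-25244) = -9140*(-25244) = 230730160)
(W + 24492)*((-13676 + 6725) + (-12231 - 1*(-8033))) = (230730160 + 24492)*((-13676 + 6725) + (-12231 - 1*(-8033))) = 230754652*(-6951 + (-12231 + 8033)) = 230754652*(-6951 - 4198) = 230754652*(-11149) = -2572683615148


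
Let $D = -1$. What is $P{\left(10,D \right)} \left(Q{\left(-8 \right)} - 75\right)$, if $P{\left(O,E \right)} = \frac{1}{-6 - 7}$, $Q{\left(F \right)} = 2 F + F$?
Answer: $\frac{99}{13} \approx 7.6154$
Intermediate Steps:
$Q{\left(F \right)} = 3 F$
$P{\left(O,E \right)} = - \frac{1}{13}$ ($P{\left(O,E \right)} = \frac{1}{-13} = - \frac{1}{13}$)
$P{\left(10,D \right)} \left(Q{\left(-8 \right)} - 75\right) = - \frac{3 \left(-8\right) - 75}{13} = - \frac{-24 - 75}{13} = \left(- \frac{1}{13}\right) \left(-99\right) = \frac{99}{13}$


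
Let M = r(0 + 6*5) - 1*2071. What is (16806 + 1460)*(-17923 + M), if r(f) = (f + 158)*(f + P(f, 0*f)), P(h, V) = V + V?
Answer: -262190164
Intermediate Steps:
P(h, V) = 2*V
r(f) = f*(158 + f) (r(f) = (f + 158)*(f + 2*(0*f)) = (158 + f)*(f + 2*0) = (158 + f)*(f + 0) = (158 + f)*f = f*(158 + f))
M = 3569 (M = (0 + 6*5)*(158 + (0 + 6*5)) - 1*2071 = (0 + 30)*(158 + (0 + 30)) - 2071 = 30*(158 + 30) - 2071 = 30*188 - 2071 = 5640 - 2071 = 3569)
(16806 + 1460)*(-17923 + M) = (16806 + 1460)*(-17923 + 3569) = 18266*(-14354) = -262190164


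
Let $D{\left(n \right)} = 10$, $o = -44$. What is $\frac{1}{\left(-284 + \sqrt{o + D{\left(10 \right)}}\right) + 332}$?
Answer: $\frac{24}{1169} - \frac{i \sqrt{34}}{2338} \approx 0.02053 - 0.002494 i$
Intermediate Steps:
$\frac{1}{\left(-284 + \sqrt{o + D{\left(10 \right)}}\right) + 332} = \frac{1}{\left(-284 + \sqrt{-44 + 10}\right) + 332} = \frac{1}{\left(-284 + \sqrt{-34}\right) + 332} = \frac{1}{\left(-284 + i \sqrt{34}\right) + 332} = \frac{1}{48 + i \sqrt{34}}$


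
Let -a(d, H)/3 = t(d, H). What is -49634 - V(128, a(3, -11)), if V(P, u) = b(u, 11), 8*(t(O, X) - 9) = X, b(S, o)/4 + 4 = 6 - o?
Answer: -49598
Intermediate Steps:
b(S, o) = 8 - 4*o (b(S, o) = -16 + 4*(6 - o) = -16 + (24 - 4*o) = 8 - 4*o)
t(O, X) = 9 + X/8
a(d, H) = -27 - 3*H/8 (a(d, H) = -3*(9 + H/8) = -27 - 3*H/8)
V(P, u) = -36 (V(P, u) = 8 - 4*11 = 8 - 44 = -36)
-49634 - V(128, a(3, -11)) = -49634 - 1*(-36) = -49634 + 36 = -49598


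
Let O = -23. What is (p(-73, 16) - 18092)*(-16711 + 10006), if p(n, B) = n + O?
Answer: 121950540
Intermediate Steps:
p(n, B) = -23 + n (p(n, B) = n - 23 = -23 + n)
(p(-73, 16) - 18092)*(-16711 + 10006) = ((-23 - 73) - 18092)*(-16711 + 10006) = (-96 - 18092)*(-6705) = -18188*(-6705) = 121950540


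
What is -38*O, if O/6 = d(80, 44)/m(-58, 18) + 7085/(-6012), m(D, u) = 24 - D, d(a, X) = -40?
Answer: 7803775/20541 ≈ 379.91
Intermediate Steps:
O = -410725/41082 (O = 6*(-40/(24 - 1*(-58)) + 7085/(-6012)) = 6*(-40/(24 + 58) + 7085*(-1/6012)) = 6*(-40/82 - 7085/6012) = 6*(-40*1/82 - 7085/6012) = 6*(-20/41 - 7085/6012) = 6*(-410725/246492) = -410725/41082 ≈ -9.9977)
-38*O = -38*(-410725/41082) = 7803775/20541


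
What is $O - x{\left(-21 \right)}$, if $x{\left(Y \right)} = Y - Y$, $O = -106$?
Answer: $-106$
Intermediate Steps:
$x{\left(Y \right)} = 0$
$O - x{\left(-21 \right)} = -106 - 0 = -106 + 0 = -106$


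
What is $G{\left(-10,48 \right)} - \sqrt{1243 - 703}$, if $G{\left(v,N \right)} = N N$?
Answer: $2304 - 6 \sqrt{15} \approx 2280.8$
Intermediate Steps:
$G{\left(v,N \right)} = N^{2}$
$G{\left(-10,48 \right)} - \sqrt{1243 - 703} = 48^{2} - \sqrt{1243 - 703} = 2304 - \sqrt{540} = 2304 - 6 \sqrt{15}$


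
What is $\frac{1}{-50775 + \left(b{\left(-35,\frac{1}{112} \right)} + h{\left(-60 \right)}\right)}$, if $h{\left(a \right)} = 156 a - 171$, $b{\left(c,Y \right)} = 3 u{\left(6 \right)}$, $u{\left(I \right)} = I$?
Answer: $- \frac{1}{60288} \approx -1.6587 \cdot 10^{-5}$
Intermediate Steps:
$b{\left(c,Y \right)} = 18$ ($b{\left(c,Y \right)} = 3 \cdot 6 = 18$)
$h{\left(a \right)} = -171 + 156 a$
$\frac{1}{-50775 + \left(b{\left(-35,\frac{1}{112} \right)} + h{\left(-60 \right)}\right)} = \frac{1}{-50775 + \left(18 + \left(-171 + 156 \left(-60\right)\right)\right)} = \frac{1}{-50775 + \left(18 - 9531\right)} = \frac{1}{-50775 - 9513} = \frac{1}{-60288} = - \frac{1}{60288}$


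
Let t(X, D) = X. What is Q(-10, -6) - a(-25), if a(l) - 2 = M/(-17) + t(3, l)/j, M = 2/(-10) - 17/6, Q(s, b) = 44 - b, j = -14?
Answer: 85744/1785 ≈ 48.036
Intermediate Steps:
M = -91/30 (M = 2*(-⅒) - 17*⅙ = -⅕ - 17/6 = -91/30 ≈ -3.0333)
a(l) = 3506/1785 (a(l) = 2 + (-91/30/(-17) + 3/(-14)) = 2 + (-91/30*(-1/17) + 3*(-1/14)) = 2 + (91/510 - 3/14) = 2 - 64/1785 = 3506/1785)
Q(-10, -6) - a(-25) = (44 - 1*(-6)) - 1*3506/1785 = (44 + 6) - 3506/1785 = 50 - 3506/1785 = 85744/1785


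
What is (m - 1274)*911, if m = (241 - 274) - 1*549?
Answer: -1690816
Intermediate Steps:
m = -582 (m = -33 - 549 = -582)
(m - 1274)*911 = (-582 - 1274)*911 = -1856*911 = -1690816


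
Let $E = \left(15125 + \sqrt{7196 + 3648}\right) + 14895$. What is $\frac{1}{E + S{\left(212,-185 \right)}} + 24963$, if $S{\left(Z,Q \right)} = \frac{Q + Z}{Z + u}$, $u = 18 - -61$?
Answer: $\frac{211669888204530068}{8479344947405} - \frac{18818 \sqrt{2711}}{8479344947405} \approx 24963.0$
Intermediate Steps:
$u = 79$ ($u = 18 + 61 = 79$)
$S{\left(Z,Q \right)} = \frac{Q + Z}{79 + Z}$ ($S{\left(Z,Q \right)} = \frac{Q + Z}{Z + 79} = \frac{Q + Z}{79 + Z}$)
$E = 30020 + 2 \sqrt{2711}$ ($E = \left(15125 + \sqrt{10844}\right) + 14895 = \left(15125 + 2 \sqrt{2711}\right) + 14895 = 30020 + 2 \sqrt{2711} \approx 30124.0$)
$\frac{1}{E + S{\left(212,-185 \right)}} + 24963 = \frac{1}{\left(30020 + 2 \sqrt{2711}\right) + \frac{-185 + 212}{79 + 212}} + 24963 = \frac{1}{\left(30020 + 2 \sqrt{2711}\right) + \frac{1}{291} \cdot 27} + 24963 = \frac{1}{\left(30020 + 2 \sqrt{2711}\right) + \frac{9}{97}} + 24963 = \frac{1}{\frac{2911949}{97} + 2 \sqrt{2711}} + 24963 = 24963 + \frac{1}{\frac{2911949}{97} + 2 \sqrt{2711}}$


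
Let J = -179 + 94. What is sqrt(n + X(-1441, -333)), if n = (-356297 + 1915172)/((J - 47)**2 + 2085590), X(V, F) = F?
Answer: I*sqrt(1469470069488018)/2103014 ≈ 18.228*I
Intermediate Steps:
J = -85
n = 1558875/2103014 (n = (-356297 + 1915172)/((-85 - 47)**2 + 2085590) = 1558875/((-132)**2 + 2085590) = 1558875/(17424 + 2085590) = 1558875/2103014 ≈ 0.74126)
sqrt(n + X(-1441, -333)) = sqrt(1558875/2103014 - 333) = sqrt(-698744787/2103014) = I*sqrt(1469470069488018)/2103014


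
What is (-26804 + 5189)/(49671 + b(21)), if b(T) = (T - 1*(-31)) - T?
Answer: -21615/49702 ≈ -0.43489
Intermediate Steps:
b(T) = 31 (b(T) = (T + 31) - T = (31 + T) - T = 31)
(-26804 + 5189)/(49671 + b(21)) = (-26804 + 5189)/(49671 + 31) = -21615/49702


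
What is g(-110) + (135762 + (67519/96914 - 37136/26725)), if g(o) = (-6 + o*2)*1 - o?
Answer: 351324960412871/2590026650 ≈ 1.3565e+5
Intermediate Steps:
g(o) = -6 + o (g(o) = (-6 + 2*o)*1 - o = (-6 + 2*o) - o = -6 + o)
g(-110) + (135762 + (67519/96914 - 37136/26725)) = (-6 - 110) + (135762 + (67519/96914 - 37136/26725)) = -116 + (135762 + (67519*(1/96914) - 37136*1/26725)) = -116 + (135762 + (67519/96914 - 37136/26725)) = -116 + (135762 - 1794553029/2590026650) = -116 + 351625403504271/2590026650 = 351324960412871/2590026650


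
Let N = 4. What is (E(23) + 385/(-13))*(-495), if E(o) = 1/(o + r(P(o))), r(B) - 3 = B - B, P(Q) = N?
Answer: 380655/26 ≈ 14641.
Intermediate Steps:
P(Q) = 4
r(B) = 3 (r(B) = 3 + (B - B) = 3 + 0 = 3)
E(o) = 1/(3 + o) (E(o) = 1/(o + 3) = 1/(3 + o))
(E(23) + 385/(-13))*(-495) = (1/(3 + 23) + 385/(-13))*(-495) = (1/26 + 385*(-1/13))*(-495) = (1/26 - 385/13)*(-495) = -769/26*(-495) = 380655/26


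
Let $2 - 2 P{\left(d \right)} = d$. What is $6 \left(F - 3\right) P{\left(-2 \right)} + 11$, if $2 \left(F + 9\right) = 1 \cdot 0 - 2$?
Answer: $-145$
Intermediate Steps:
$P{\left(d \right)} = 1 - \frac{d}{2}$
$F = -10$ ($F = -9 + \frac{1 \cdot 0 - 2}{2} = -9 + \frac{0 - 2}{2} = -9 + \frac{1}{2} \left(-2\right) = -9 - 1 = -10$)
$6 \left(F - 3\right) P{\left(-2 \right)} + 11 = 6 \left(-10 - 3\right) \left(1 - -1\right) + 11 = 6 \left(-13\right) \left(1 + 1\right) + 11 = \left(-78\right) 2 + 11 = -156 + 11 = -145$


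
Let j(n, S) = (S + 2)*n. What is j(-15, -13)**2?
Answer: 27225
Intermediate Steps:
j(n, S) = n*(2 + S) (j(n, S) = (2 + S)*n = n*(2 + S))
j(-15, -13)**2 = (-15*(2 - 13))**2 = (-15*(-11))**2 = 165**2 = 27225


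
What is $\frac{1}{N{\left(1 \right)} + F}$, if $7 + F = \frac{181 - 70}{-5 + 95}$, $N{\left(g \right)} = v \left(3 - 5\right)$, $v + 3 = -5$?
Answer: $\frac{30}{307} \approx 0.09772$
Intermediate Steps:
$v = -8$ ($v = -3 - 5 = -8$)
$N{\left(g \right)} = 16$ ($N{\left(g \right)} = - 8 \left(3 - 5\right) = \left(-8\right) \left(-2\right) = 16$)
$F = - \frac{173}{30}$ ($F = -7 + \frac{181 - 70}{-5 + 95} = -7 + \frac{111}{90} = -7 + 111 \cdot \frac{1}{90} = -7 + \frac{37}{30} = - \frac{173}{30} \approx -5.7667$)
$\frac{1}{N{\left(1 \right)} + F} = \frac{1}{16 - \frac{173}{30}} = \frac{1}{\frac{307}{30}} = \frac{30}{307}$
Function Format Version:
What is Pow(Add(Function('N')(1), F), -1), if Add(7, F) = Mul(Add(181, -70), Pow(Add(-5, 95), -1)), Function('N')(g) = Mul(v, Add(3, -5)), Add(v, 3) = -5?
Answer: Rational(30, 307) ≈ 0.097720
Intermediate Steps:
v = -8 (v = Add(-3, -5) = -8)
Function('N')(g) = 16 (Function('N')(g) = Mul(-8, Add(3, -5)) = Mul(-8, -2) = 16)
F = Rational(-173, 30) (F = Add(-7, Mul(Add(181, -70), Pow(Add(-5, 95), -1))) = Add(-7, Mul(111, Pow(90, -1))) = Add(-7, Mul(111, Rational(1, 90))) = Add(-7, Rational(37, 30)) = Rational(-173, 30) ≈ -5.7667)
Pow(Add(Function('N')(1), F), -1) = Pow(Add(16, Rational(-173, 30)), -1) = Pow(Rational(307, 30), -1) = Rational(30, 307)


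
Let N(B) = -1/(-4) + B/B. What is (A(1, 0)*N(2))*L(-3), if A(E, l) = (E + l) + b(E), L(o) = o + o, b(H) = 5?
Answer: -45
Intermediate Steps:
L(o) = 2*o
N(B) = 5/4 (N(B) = -1*(-1/4) + 1 = 1/4 + 1 = 5/4)
A(E, l) = 5 + E + l (A(E, l) = (E + l) + 5 = 5 + E + l)
(A(1, 0)*N(2))*L(-3) = ((5 + 1 + 0)*(5/4))*(2*(-3)) = (6*(5/4))*(-6) = (15/2)*(-6) = -45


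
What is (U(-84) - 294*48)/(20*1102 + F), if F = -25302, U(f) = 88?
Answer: 7012/1631 ≈ 4.2992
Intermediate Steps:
(U(-84) - 294*48)/(20*1102 + F) = (88 - 294*48)/(20*1102 - 25302) = (88 - 14112)/(22040 - 25302) = -14024/(-3262) = -14024*(-1/3262) = 7012/1631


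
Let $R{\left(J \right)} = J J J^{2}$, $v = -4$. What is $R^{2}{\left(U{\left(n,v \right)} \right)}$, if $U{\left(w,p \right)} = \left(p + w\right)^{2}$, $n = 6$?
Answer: $65536$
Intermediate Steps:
$R{\left(J \right)} = J^{4}$ ($R{\left(J \right)} = J^{2} J^{2} = J^{4}$)
$R^{2}{\left(U{\left(n,v \right)} \right)} = \left(\left(\left(-4 + 6\right)^{2}\right)^{4}\right)^{2} = \left(\left(2^{2}\right)^{4}\right)^{2} = \left(4^{4}\right)^{2} = 256^{2} = 65536$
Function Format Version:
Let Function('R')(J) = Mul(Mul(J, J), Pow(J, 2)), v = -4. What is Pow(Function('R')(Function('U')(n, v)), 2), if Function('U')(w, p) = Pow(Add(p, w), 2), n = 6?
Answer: 65536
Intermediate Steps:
Function('R')(J) = Pow(J, 4) (Function('R')(J) = Mul(Pow(J, 2), Pow(J, 2)) = Pow(J, 4))
Pow(Function('R')(Function('U')(n, v)), 2) = Pow(Pow(Pow(Add(-4, 6), 2), 4), 2) = Pow(Pow(Pow(2, 2), 4), 2) = Pow(Pow(4, 4), 2) = Pow(256, 2) = 65536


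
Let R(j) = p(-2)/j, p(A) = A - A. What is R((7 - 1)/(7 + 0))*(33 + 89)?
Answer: 0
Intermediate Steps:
p(A) = 0
R(j) = 0 (R(j) = 0/j = 0)
R((7 - 1)/(7 + 0))*(33 + 89) = 0*(33 + 89) = 0*122 = 0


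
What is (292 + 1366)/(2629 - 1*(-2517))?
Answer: 829/2573 ≈ 0.32219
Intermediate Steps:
(292 + 1366)/(2629 - 1*(-2517)) = 1658/(2629 + 2517) = 1658/5146 = 1658*(1/5146) = 829/2573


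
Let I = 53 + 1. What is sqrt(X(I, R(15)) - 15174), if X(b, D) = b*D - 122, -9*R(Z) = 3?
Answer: I*sqrt(15314) ≈ 123.75*I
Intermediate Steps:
R(Z) = -1/3 (R(Z) = -1/9*3 = -1/3)
I = 54
X(b, D) = -122 + D*b (X(b, D) = D*b - 122 = -122 + D*b)
sqrt(X(I, R(15)) - 15174) = sqrt((-122 - 1/3*54) - 15174) = sqrt((-122 - 18) - 15174) = sqrt(-140 - 15174) = sqrt(-15314) = I*sqrt(15314)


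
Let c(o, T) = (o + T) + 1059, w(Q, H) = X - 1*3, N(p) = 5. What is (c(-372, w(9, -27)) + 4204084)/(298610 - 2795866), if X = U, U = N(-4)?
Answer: -4204773/2497256 ≈ -1.6838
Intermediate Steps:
U = 5
X = 5
w(Q, H) = 2 (w(Q, H) = 5 - 1*3 = 5 - 3 = 2)
c(o, T) = 1059 + T + o (c(o, T) = (T + o) + 1059 = 1059 + T + o)
(c(-372, w(9, -27)) + 4204084)/(298610 - 2795866) = ((1059 + 2 - 372) + 4204084)/(298610 - 2795866) = (689 + 4204084)/(-2497256) = 4204773*(-1/2497256) = -4204773/2497256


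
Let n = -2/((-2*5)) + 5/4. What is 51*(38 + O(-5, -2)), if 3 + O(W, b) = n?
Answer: 37179/20 ≈ 1858.9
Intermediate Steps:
n = 29/20 (n = -2/(-10) + 5*(¼) = -2*(-⅒) + 5/4 = ⅕ + 5/4 = 29/20 ≈ 1.4500)
O(W, b) = -31/20 (O(W, b) = -3 + 29/20 = -31/20)
51*(38 + O(-5, -2)) = 51*(38 - 31/20) = 51*(729/20) = 37179/20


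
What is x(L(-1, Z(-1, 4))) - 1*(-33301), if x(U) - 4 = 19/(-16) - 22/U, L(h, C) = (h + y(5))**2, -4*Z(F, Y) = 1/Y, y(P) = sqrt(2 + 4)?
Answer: 13319061/400 - 44*sqrt(6)/25 ≈ 33293.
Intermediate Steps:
y(P) = sqrt(6)
Z(F, Y) = -1/(4*Y)
L(h, C) = (h + sqrt(6))**2
x(U) = 45/16 - 22/U (x(U) = 4 + (19/(-16) - 22/U) = 4 + (19*(-1/16) - 22/U) = 4 + (-19/16 - 22/U) = 45/16 - 22/U)
x(L(-1, Z(-1, 4))) - 1*(-33301) = (45/16 - 22/(-1 + sqrt(6))**2) - 1*(-33301) = (45/16 - 22/(-1 + sqrt(6))**2) + 33301 = 532861/16 - 22/(-1 + sqrt(6))**2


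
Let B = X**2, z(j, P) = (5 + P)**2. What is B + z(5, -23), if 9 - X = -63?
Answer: 5508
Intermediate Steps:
X = 72 (X = 9 - 1*(-63) = 9 + 63 = 72)
B = 5184 (B = 72**2 = 5184)
B + z(5, -23) = 5184 + (5 - 23)**2 = 5184 + (-18)**2 = 5184 + 324 = 5508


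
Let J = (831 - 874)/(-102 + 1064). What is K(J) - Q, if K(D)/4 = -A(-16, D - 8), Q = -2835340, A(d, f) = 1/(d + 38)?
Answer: 31188738/11 ≈ 2.8353e+6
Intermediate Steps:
A(d, f) = 1/(38 + d)
J = -43/962 ≈ -0.044699
K(D) = -2/11 (K(D) = 4*(-1/(38 - 16)) = 4*(-1/22) = -2/11)
K(J) - Q = -2/11 - 1*(-2835340) = -2/11 + 2835340 = 31188738/11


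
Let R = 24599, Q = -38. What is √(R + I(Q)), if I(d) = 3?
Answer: √24602 ≈ 156.85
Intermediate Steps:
√(R + I(Q)) = √(24599 + 3) = √24602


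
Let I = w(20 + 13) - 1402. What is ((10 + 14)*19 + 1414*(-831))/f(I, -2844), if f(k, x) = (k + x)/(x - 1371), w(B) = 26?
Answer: -495084627/422 ≈ -1.1732e+6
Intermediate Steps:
I = -1376 (I = 26 - 1402 = -1376)
f(k, x) = (k + x)/(-1371 + x)
((10 + 14)*19 + 1414*(-831))/f(I, -2844) = ((10 + 14)*19 + 1414*(-831))/(((-1376 - 2844)/(-1371 - 2844))) = (24*19 - 1175034)/((-4220/(-4215))) = (456 - 1175034)/((-1/4215*(-4220))) = -1174578/844/843 = -1174578*843/844 = -495084627/422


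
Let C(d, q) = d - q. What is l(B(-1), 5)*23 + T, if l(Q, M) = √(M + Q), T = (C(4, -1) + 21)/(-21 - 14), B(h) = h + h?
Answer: -26/35 + 23*√3 ≈ 39.094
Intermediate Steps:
B(h) = 2*h
T = -26/35 (T = ((4 - 1*(-1)) + 21)/(-21 - 14) = ((4 + 1) + 21)/(-35) = (5 + 21)*(-1/35) = 26*(-1/35) = -26/35 ≈ -0.74286)
l(B(-1), 5)*23 + T = √(5 + 2*(-1))*23 - 26/35 = √(5 - 2)*23 - 26/35 = √3*23 - 26/35 = 23*√3 - 26/35 = -26/35 + 23*√3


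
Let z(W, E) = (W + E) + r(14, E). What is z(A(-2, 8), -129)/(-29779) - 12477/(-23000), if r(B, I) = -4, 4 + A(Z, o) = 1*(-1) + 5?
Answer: 374611583/684917000 ≈ 0.54694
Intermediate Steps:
A(Z, o) = 0 (A(Z, o) = -4 + (1*(-1) + 5) = -4 + (-1 + 5) = -4 + 4 = 0)
z(W, E) = -4 + E + W (z(W, E) = (W + E) - 4 = (E + W) - 4 = -4 + E + W)
z(A(-2, 8), -129)/(-29779) - 12477/(-23000) = (-4 - 129 + 0)/(-29779) - 12477/(-23000) = -133*(-1/29779) - 12477*(-1/23000) = 133/29779 + 12477/23000 = 374611583/684917000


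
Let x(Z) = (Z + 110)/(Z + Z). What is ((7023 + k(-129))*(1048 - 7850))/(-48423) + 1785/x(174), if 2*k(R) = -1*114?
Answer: 3628007919/1146011 ≈ 3165.8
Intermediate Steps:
k(R) = -57 (k(R) = (-1*114)/2 = (½)*(-114) = -57)
x(Z) = (110 + Z)/(2*Z) (x(Z) = (110 + Z)/((2*Z)) = (110 + Z)*(1/(2*Z)) = (110 + Z)/(2*Z))
((7023 + k(-129))*(1048 - 7850))/(-48423) + 1785/x(174) = ((7023 - 57)*(1048 - 7850))/(-48423) + 1785/(((½)*(110 + 174)/174)) = (6966*(-6802))*(-1/48423) + 1785/(((½)*(1/174)*284)) = -47382732*(-1/48423) + 1785/(71/87) = 15794244/16141 + 1785*(87/71) = 15794244/16141 + 155295/71 = 3628007919/1146011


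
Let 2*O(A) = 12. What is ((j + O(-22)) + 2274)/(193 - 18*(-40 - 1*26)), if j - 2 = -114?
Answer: 2168/1381 ≈ 1.5699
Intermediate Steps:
j = -112 (j = 2 - 114 = -112)
O(A) = 6 (O(A) = (½)*12 = 6)
((j + O(-22)) + 2274)/(193 - 18*(-40 - 1*26)) = ((-112 + 6) + 2274)/(193 - 18*(-40 - 1*26)) = (-106 + 2274)/(193 - 18*(-40 - 26)) = 2168/(193 - 18*(-66)) = 2168/(193 + 1188) = 2168/1381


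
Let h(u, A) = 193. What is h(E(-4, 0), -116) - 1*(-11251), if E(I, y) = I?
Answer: 11444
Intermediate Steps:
h(E(-4, 0), -116) - 1*(-11251) = 193 - 1*(-11251) = 193 + 11251 = 11444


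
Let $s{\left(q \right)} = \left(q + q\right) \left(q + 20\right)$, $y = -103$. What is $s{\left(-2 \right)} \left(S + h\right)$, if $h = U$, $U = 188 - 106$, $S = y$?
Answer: $1512$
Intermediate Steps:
$S = -103$
$s{\left(q \right)} = 2 q \left(20 + q\right)$
$U = 82$ ($U = 188 - 106 = 82$)
$h = 82$
$s{\left(-2 \right)} \left(S + h\right) = 2 \left(-2\right) \left(20 - 2\right) \left(-103 + 82\right) = 2 \left(-2\right) 18 \left(-21\right) = \left(-72\right) \left(-21\right) = 1512$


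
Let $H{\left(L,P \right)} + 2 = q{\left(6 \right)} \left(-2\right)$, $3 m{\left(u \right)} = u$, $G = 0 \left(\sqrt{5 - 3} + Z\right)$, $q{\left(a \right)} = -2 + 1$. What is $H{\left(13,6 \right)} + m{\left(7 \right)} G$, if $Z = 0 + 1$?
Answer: $0$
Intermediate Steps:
$Z = 1$
$q{\left(a \right)} = -1$
$G = 0$ ($G = 0 \left(\sqrt{5 - 3} + 1\right) = 0 \left(\sqrt{2} + 1\right) = 0 \left(1 + \sqrt{2}\right) = 0$)
$m{\left(u \right)} = \frac{u}{3}$
$H{\left(L,P \right)} = 0$ ($H{\left(L,P \right)} = -2 - -2 = -2 + 2 = 0$)
$H{\left(13,6 \right)} + m{\left(7 \right)} G = 0 + \frac{1}{3} \cdot 7 \cdot 0 = 0 + \frac{7}{3} \cdot 0 = 0 + 0 = 0$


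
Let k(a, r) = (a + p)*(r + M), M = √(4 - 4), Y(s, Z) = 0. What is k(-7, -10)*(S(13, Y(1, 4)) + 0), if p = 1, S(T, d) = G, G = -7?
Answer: -420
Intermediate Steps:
S(T, d) = -7
M = 0 (M = √0 = 0)
k(a, r) = r*(1 + a) (k(a, r) = (a + 1)*(r + 0) = (1 + a)*r = r*(1 + a))
k(-7, -10)*(S(13, Y(1, 4)) + 0) = (-10*(1 - 7))*(-7 + 0) = -10*(-6)*(-7) = 60*(-7) = -420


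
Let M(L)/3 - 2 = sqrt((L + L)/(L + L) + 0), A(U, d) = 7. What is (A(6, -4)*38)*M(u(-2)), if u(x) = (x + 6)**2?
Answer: 2394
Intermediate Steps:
u(x) = (6 + x)**2
M(L) = 9 (M(L) = 6 + 3*sqrt((L + L)/(L + L) + 0) = 6 + 3*sqrt((2*L)/((2*L)) + 0) = 6 + 3*sqrt((2*L)*(1/(2*L)) + 0) = 6 + 3*sqrt(1 + 0) = 6 + 3*sqrt(1) = 6 + 3*1 = 6 + 3 = 9)
(A(6, -4)*38)*M(u(-2)) = (7*38)*9 = 266*9 = 2394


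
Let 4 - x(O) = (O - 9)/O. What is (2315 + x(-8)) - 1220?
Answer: 8775/8 ≈ 1096.9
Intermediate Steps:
x(O) = 4 - (-9 + O)/O (x(O) = 4 - (O - 9)/O = 4 - (-9 + O)/O)
(2315 + x(-8)) - 1220 = (2315 + (3 + 9/(-8))) - 1220 = (2315 + (3 + 9*(-⅛))) - 1220 = (2315 + (3 - 9/8)) - 1220 = (2315 + 15/8) - 1220 = 18535/8 - 1220 = 8775/8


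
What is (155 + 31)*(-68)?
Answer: -12648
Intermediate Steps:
(155 + 31)*(-68) = 186*(-68) = -12648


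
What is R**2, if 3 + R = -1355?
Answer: 1844164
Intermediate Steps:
R = -1358 (R = -3 - 1355 = -1358)
R**2 = (-1358)**2 = 1844164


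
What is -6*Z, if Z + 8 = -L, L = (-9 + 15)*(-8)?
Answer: -240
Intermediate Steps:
L = -48 (L = 6*(-8) = -48)
Z = 40 (Z = -8 - 1*(-48) = -8 + 48 = 40)
-6*Z = -6*40 = -240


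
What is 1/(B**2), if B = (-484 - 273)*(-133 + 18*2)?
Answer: 1/5391818041 ≈ 1.8547e-10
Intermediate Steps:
B = 73429 (B = -757*(-133 + 36) = -757*(-97) = 73429)
1/(B**2) = 1/(73429**2) = 1/5391818041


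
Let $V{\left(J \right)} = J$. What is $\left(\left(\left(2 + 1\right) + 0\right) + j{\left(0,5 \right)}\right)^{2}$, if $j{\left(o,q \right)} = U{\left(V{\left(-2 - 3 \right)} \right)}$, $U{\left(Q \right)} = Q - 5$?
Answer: $49$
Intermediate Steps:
$U{\left(Q \right)} = -5 + Q$
$j{\left(o,q \right)} = -10$ ($j{\left(o,q \right)} = -5 - 5 = -10$)
$\left(\left(\left(2 + 1\right) + 0\right) + j{\left(0,5 \right)}\right)^{2} = \left(\left(\left(2 + 1\right) + 0\right) - 10\right)^{2} = \left(\left(3 + 0\right) - 10\right)^{2} = \left(3 - 10\right)^{2} = \left(-7\right)^{2} = 49$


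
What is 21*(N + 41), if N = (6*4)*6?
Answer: 3885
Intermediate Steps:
N = 144 (N = 24*6 = 144)
21*(N + 41) = 21*(144 + 41) = 21*185 = 3885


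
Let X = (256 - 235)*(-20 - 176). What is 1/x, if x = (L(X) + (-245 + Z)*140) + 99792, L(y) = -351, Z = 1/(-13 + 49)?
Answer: 9/586304 ≈ 1.5350e-5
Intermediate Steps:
Z = 1/36 ≈ 0.027778
X = -4116 (X = 21*(-196) = -4116)
x = 586304/9 (x = (-351 + (-245 + 1/36)*140) + 99792 = (-351 - 8819/36*140) + 99792 = (-351 - 308665/9) + 99792 = -311824/9 + 99792 = 586304/9 ≈ 65145.)
1/x = 1/(586304/9) = 9/586304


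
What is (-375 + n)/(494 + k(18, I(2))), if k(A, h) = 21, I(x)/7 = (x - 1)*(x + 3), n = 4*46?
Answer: -191/515 ≈ -0.37087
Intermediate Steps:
n = 184
I(x) = 7*(-1 + x)*(3 + x) (I(x) = 7*((x - 1)*(x + 3)) = 7*((-1 + x)*(3 + x)) = 7*(-1 + x)*(3 + x))
(-375 + n)/(494 + k(18, I(2))) = (-375 + 184)/(494 + 21) = -191/515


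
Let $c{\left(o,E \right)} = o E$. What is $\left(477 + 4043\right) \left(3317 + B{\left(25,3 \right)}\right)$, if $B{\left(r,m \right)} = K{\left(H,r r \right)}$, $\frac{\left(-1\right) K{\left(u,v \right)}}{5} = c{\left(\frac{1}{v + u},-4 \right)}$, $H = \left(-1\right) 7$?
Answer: $\frac{4632832760}{309} \approx 1.4993 \cdot 10^{7}$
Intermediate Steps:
$H = -7$
$c{\left(o,E \right)} = E o$
$K{\left(u,v \right)} = \frac{20}{u + v}$ ($K{\left(u,v \right)} = - 5 \left(- \frac{4}{v + u}\right) = - 5 \left(- \frac{4}{u + v}\right) = \frac{20}{u + v}$)
$B{\left(r,m \right)} = \frac{20}{-7 + r^{2}}$ ($B{\left(r,m \right)} = \frac{20}{-7 + r r} = \frac{20}{-7 + r^{2}}$)
$\left(477 + 4043\right) \left(3317 + B{\left(25,3 \right)}\right) = \left(477 + 4043\right) \left(3317 + \frac{20}{-7 + 25^{2}}\right) = 4520 \left(3317 + \frac{20}{-7 + 625}\right) = 4520 \left(3317 + \frac{20}{618}\right) = 4520 \left(3317 + 20 \cdot \frac{1}{618}\right) = 4520 \left(3317 + \frac{10}{309}\right) = 4520 \cdot \frac{1024963}{309} = \frac{4632832760}{309}$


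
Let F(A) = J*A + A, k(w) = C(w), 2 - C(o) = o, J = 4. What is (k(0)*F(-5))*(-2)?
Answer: 100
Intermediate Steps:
C(o) = 2 - o
k(w) = 2 - w
F(A) = 5*A (F(A) = 4*A + A = 5*A)
(k(0)*F(-5))*(-2) = ((2 - 1*0)*(5*(-5)))*(-2) = ((2 + 0)*(-25))*(-2) = (2*(-25))*(-2) = -50*(-2) = 100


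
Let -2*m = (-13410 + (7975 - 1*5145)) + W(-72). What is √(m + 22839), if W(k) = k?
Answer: √28165 ≈ 167.82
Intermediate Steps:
m = 5326 (m = -((-13410 + (7975 - 1*5145)) - 72)/2 = -((-13410 + (7975 - 5145)) - 72)/2 = -((-13410 + 2830) - 72)/2 = -(-10580 - 72)/2 = -½*(-10652) = 5326)
√(m + 22839) = √(5326 + 22839) = √28165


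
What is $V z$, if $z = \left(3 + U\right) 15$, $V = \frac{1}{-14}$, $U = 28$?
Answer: $- \frac{465}{14} \approx -33.214$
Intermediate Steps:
$V = - \frac{1}{14} \approx -0.071429$
$z = 465$ ($z = \left(3 + 28\right) 15 = 31 \cdot 15 = 465$)
$V z = \left(- \frac{1}{14}\right) 465 = - \frac{465}{14}$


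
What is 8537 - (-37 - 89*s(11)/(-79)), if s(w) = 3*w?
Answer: 674409/79 ≈ 8536.8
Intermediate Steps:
8537 - (-37 - 89*s(11)/(-79)) = 8537 - (-37 - 89*3*11/(-79)) = 8537 - (-37 - 2937*(-1)/79) = 8537 - (-37 - 89*(-33/79)) = 8537 - (-37 + 2937/79) = 8537 - 1*14/79 = 8537 - 14/79 = 674409/79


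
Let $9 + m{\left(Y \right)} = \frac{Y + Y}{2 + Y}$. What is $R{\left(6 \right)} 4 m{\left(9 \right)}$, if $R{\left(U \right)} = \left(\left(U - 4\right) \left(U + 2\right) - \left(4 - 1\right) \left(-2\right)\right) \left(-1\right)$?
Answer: $648$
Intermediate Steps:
$R{\left(U \right)} = -6 - \left(-4 + U\right) \left(2 + U\right)$ ($R{\left(U \right)} = \left(\left(-4 + U\right) \left(2 + U\right) - 3 \left(-2\right)\right) \left(-1\right) = \left(\left(-4 + U\right) \left(2 + U\right) - -6\right) \left(-1\right) = \left(\left(-4 + U\right) \left(2 + U\right) + 6\right) \left(-1\right) = \left(6 + \left(-4 + U\right) \left(2 + U\right)\right) \left(-1\right) = -6 - \left(-4 + U\right) \left(2 + U\right)$)
$m{\left(Y \right)} = -9 + \frac{2 Y}{2 + Y}$ ($m{\left(Y \right)} = -9 + \frac{Y + Y}{2 + Y} = -9 + \frac{2 Y}{2 + Y}$)
$R{\left(6 \right)} 4 m{\left(9 \right)} = \left(2 - 6^{2} + 2 \cdot 6\right) 4 \frac{-18 - 63}{2 + 9} = \left(2 - 36 + 12\right) 4 \frac{-18 - 63}{11} = \left(2 - 36 + 12\right) 4 \cdot \frac{1}{11} \left(-81\right) = \left(-22\right) 4 \left(- \frac{81}{11}\right) = \left(-88\right) \left(- \frac{81}{11}\right) = 648$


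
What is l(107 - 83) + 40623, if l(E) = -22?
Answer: 40601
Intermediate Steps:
l(107 - 83) + 40623 = -22 + 40623 = 40601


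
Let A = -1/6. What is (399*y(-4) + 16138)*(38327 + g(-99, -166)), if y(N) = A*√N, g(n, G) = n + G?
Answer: 614244556 - 5062246*I ≈ 6.1424e+8 - 5.0622e+6*I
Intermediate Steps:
A = -⅙ (A = -1*⅙ = -⅙ ≈ -0.16667)
g(n, G) = G + n
y(N) = -√N/6
(399*y(-4) + 16138)*(38327 + g(-99, -166)) = (399*(-I/3) + 16138)*(38327 + (-166 - 99)) = (399*(-I/3) + 16138)*(38327 - 265) = (399*(-I/3) + 16138)*38062 = (-133*I + 16138)*38062 = (16138 - 133*I)*38062 = 614244556 - 5062246*I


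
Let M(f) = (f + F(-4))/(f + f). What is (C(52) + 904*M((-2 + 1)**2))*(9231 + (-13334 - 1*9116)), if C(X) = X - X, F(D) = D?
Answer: 17924964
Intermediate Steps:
M(f) = (-4 + f)/(2*f) (M(f) = (f - 4)/(f + f) = (-4 + f)/((2*f)) = (-4 + f)*(1/(2*f)) = (-4 + f)/(2*f))
C(X) = 0
(C(52) + 904*M((-2 + 1)**2))*(9231 + (-13334 - 1*9116)) = (0 + 904*((-4 + (-2 + 1)**2)/(2*((-2 + 1)**2))))*(9231 + (-13334 - 1*9116)) = (0 + 904*((-4 + (-1)**2)/(2*((-1)**2))))*(9231 + (-13334 - 9116)) = (0 + 904*((1/2)*(-4 + 1)/1))*(9231 - 22450) = (0 + 904*((1/2)*1*(-3)))*(-13219) = (0 + 904*(-3/2))*(-13219) = (0 - 1356)*(-13219) = -1356*(-13219) = 17924964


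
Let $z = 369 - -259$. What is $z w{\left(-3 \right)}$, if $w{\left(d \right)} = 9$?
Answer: $5652$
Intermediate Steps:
$z = 628$ ($z = 369 + 259 = 628$)
$z w{\left(-3 \right)} = 628 \cdot 9 = 5652$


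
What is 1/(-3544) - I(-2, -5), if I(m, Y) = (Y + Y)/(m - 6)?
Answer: -4431/3544 ≈ -1.2503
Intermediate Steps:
I(m, Y) = 2*Y/(-6 + m) (I(m, Y) = (2*Y)/(-6 + m) = 2*Y/(-6 + m))
1/(-3544) - I(-2, -5) = 1/(-3544) - 2*(-5)/(-6 - 2) = -1/3544 - 2*(-5)/(-8) = -1/3544 - 2*(-5)*(-1)/8 = -1/3544 - 1*5/4 = -1/3544 - 5/4 = -4431/3544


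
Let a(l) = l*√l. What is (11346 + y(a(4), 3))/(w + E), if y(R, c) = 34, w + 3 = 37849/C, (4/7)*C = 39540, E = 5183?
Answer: 112491300/51209707 ≈ 2.1967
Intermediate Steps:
C = 69195 (C = (7/4)*39540 = 69195)
a(l) = l^(3/2)
w = -24248/9885 (w = -3 + 37849/69195 = -3 + 37849*(1/69195) = -3 + 5407/9885 = -24248/9885 ≈ -2.4530)
(11346 + y(a(4), 3))/(w + E) = (11346 + 34)/(-24248/9885 + 5183) = 11380/(51209707/9885) = 11380*(9885/51209707) = 112491300/51209707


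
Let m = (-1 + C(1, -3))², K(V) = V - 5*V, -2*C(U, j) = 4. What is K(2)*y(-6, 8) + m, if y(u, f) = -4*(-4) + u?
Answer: -71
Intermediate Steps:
C(U, j) = -2 (C(U, j) = -½*4 = -2)
y(u, f) = 16 + u
K(V) = -4*V
m = 9 (m = (-1 - 2)² = (-3)² = 9)
K(2)*y(-6, 8) + m = (-4*2)*(16 - 6) + 9 = -8*10 + 9 = -80 + 9 = -71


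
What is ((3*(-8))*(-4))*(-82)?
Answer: -7872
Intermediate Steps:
((3*(-8))*(-4))*(-82) = -24*(-4)*(-82) = 96*(-82) = -7872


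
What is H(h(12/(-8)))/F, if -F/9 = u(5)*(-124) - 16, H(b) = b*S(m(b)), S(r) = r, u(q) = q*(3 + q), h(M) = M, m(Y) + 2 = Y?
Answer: 7/59712 ≈ 0.00011723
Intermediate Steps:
m(Y) = -2 + Y
H(b) = b*(-2 + b)
F = 44784 (F = -9*((5*(3 + 5))*(-124) - 16) = -9*((5*8)*(-124) - 16) = -9*(40*(-124) - 16) = -9*(-4960 - 16) = -9*(-4976) = 44784)
H(h(12/(-8)))/F = ((12/(-8))*(-2 + 12/(-8)))/44784 = ((12*(-⅛))*(-2 + 12*(-⅛)))*(1/44784) = -3*(-2 - 3/2)/2*(1/44784) = -3/2*(-7/2)*(1/44784) = (21/4)*(1/44784) = 7/59712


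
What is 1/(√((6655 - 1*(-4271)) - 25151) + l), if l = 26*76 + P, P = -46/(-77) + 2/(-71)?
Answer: 59075877168/117192719323241 - 149440445*I*√569/117192719323241 ≈ 0.00050409 - 3.0418e-5*I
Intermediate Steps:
P = 3112/5467 (P = -46*(-1/77) + 2*(-1/71) = 46/77 - 2/71 = 3112/5467 ≈ 0.56923)
l = 10805904/5467 (l = 26*76 + 3112/5467 = 1976 + 3112/5467 = 10805904/5467 ≈ 1976.6)
1/(√((6655 - 1*(-4271)) - 25151) + l) = 1/(√((6655 - 1*(-4271)) - 25151) + 10805904/5467) = 1/(√((6655 + 4271) - 25151) + 10805904/5467) = 1/(√(10926 - 25151) + 10805904/5467) = 1/(√(-14225) + 10805904/5467) = 1/(5*I*√569 + 10805904/5467) = 1/(10805904/5467 + 5*I*√569)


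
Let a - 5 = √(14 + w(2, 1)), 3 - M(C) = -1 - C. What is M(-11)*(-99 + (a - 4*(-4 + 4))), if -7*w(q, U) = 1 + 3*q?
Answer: 658 - 7*√13 ≈ 632.76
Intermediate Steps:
M(C) = 4 + C (M(C) = 3 - (-1 - C) = 3 + (1 + C) = 4 + C)
w(q, U) = -⅐ - 3*q/7 (w(q, U) = -(1 + 3*q)/7 = -⅐ - 3*q/7)
a = 5 + √13 (a = 5 + √(14 + (-⅐ - 3/7*2)) = 5 + √(14 + (-⅐ - 6/7)) = 5 + √(14 - 1) = 5 + √13 ≈ 8.6055)
M(-11)*(-99 + (a - 4*(-4 + 4))) = (4 - 11)*(-99 + ((5 + √13) - 4*(-4 + 4))) = -7*(-99 + ((5 + √13) - 4*0)) = -7*(-99 + ((5 + √13) - 1*0)) = -7*(-99 + ((5 + √13) + 0)) = -7*(-99 + (5 + √13)) = -7*(-94 + √13) = 658 - 7*√13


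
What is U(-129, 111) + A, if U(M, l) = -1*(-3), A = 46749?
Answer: 46752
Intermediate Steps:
U(M, l) = 3
U(-129, 111) + A = 3 + 46749 = 46752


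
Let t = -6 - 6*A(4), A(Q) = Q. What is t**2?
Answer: 900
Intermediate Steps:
t = -30 (t = -6 - 6*4 = -6 - 24 = -30)
t**2 = (-30)**2 = 900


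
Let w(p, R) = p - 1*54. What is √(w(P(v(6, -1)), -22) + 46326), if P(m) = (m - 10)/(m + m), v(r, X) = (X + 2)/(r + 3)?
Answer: 41*√110/2 ≈ 215.01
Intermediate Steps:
v(r, X) = (2 + X)/(3 + r)
P(m) = (-10 + m)/(2*m) (P(m) = (-10 + m)/((2*m)) = (-10 + m)*(1/(2*m)) = (-10 + m)/(2*m))
w(p, R) = -54 + p (w(p, R) = p - 54 = -54 + p)
√(w(P(v(6, -1)), -22) + 46326) = √((-54 + (-10 + (2 - 1)/(3 + 6))/(2*(((2 - 1)/(3 + 6))))) + 46326) = √((-54 + (-10 + 1/9)/(2*((1/9)))) + 46326) = √((-54 + (-10 + (⅑)*1)/(2*(((⅑)*1)))) + 46326) = √((-54 + (-10 + ⅑)/(2*(⅑))) + 46326) = √((-54 + (½)*9*(-89/9)) + 46326) = √((-54 - 89/2) + 46326) = √(-197/2 + 46326) = √(92455/2) = 41*√110/2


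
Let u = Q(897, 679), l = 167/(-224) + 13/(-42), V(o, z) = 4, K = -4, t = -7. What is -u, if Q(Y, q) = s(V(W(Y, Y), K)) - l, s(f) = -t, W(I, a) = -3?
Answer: -5413/672 ≈ -8.0551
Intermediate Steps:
l = -709/672 (l = 167*(-1/224) + 13*(-1/42) = -167/224 - 13/42 = -709/672 ≈ -1.0551)
s(f) = 7 (s(f) = -1*(-7) = 7)
Q(Y, q) = 5413/672 (Q(Y, q) = 7 - 1*(-709/672) = 7 + 709/672 = 5413/672)
u = 5413/672 ≈ 8.0551
-u = -1*5413/672 = -5413/672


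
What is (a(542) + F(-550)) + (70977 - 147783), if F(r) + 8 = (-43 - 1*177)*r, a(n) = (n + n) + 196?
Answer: 45466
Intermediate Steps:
a(n) = 196 + 2*n (a(n) = 2*n + 196 = 196 + 2*n)
F(r) = -8 - 220*r (F(r) = -8 + (-43 - 1*177)*r = -8 + (-43 - 177)*r = -8 - 220*r)
(a(542) + F(-550)) + (70977 - 147783) = ((196 + 2*542) + (-8 - 220*(-550))) + (70977 - 147783) = ((196 + 1084) + (-8 + 121000)) - 76806 = (1280 + 120992) - 76806 = 122272 - 76806 = 45466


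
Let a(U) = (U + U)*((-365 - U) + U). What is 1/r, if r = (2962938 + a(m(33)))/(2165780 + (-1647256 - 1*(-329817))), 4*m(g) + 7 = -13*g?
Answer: 848341/3042508 ≈ 0.27883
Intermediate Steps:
m(g) = -7/4 - 13*g/4 (m(g) = -7/4 + (-13*g)/4 = -7/4 - 13*g/4)
a(U) = -730*U (a(U) = (2*U)*(-365) = -730*U)
r = 3042508/848341 (r = (2962938 - 730*(-7/4 - 13/4*33))/(2165780 + (-1647256 - 1*(-329817))) = (2962938 - 730*(-7/4 - 429/4))/(2165780 + (-1647256 + 329817)) = (2962938 - 730*(-109))/(2165780 - 1317439) = (2962938 + 79570)/848341 = 3042508*(1/848341) = 3042508/848341 ≈ 3.5864)
1/r = 1/(3042508/848341) = 848341/3042508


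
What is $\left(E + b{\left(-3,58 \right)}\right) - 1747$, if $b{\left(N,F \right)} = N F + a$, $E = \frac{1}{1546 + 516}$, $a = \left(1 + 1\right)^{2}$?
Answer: $- \frac{3952853}{2062} \approx -1917.0$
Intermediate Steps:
$a = 4$ ($a = 2^{2} = 4$)
$E = \frac{1}{2062} \approx 0.00048497$
$b{\left(N,F \right)} = 4 + F N$ ($b{\left(N,F \right)} = N F + 4 = F N + 4 = 4 + F N$)
$\left(E + b{\left(-3,58 \right)}\right) - 1747 = \left(\frac{1}{2062} + \left(4 + 58 \left(-3\right)\right)\right) - 1747 = \left(\frac{1}{2062} + \left(4 - 174\right)\right) - 1747 = \left(\frac{1}{2062} - 170\right) - 1747 = - \frac{350539}{2062} - 1747 = - \frac{3952853}{2062}$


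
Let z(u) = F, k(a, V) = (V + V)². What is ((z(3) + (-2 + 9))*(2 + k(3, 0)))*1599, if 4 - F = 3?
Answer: 25584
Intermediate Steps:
F = 1 (F = 4 - 1*3 = 4 - 3 = 1)
k(a, V) = 4*V² (k(a, V) = (2*V)² = 4*V²)
z(u) = 1
((z(3) + (-2 + 9))*(2 + k(3, 0)))*1599 = ((1 + (-2 + 9))*(2 + 4*0²))*1599 = ((1 + 7)*(2 + 4*0))*1599 = (8*(2 + 0))*1599 = (8*2)*1599 = 16*1599 = 25584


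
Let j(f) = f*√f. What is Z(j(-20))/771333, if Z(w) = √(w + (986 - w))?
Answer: √986/771333 ≈ 4.0710e-5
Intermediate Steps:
j(f) = f^(3/2)
Z(w) = √986
Z(j(-20))/771333 = √986/771333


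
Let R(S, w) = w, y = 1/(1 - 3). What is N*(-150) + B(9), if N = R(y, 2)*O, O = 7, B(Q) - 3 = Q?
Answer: -2088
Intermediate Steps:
y = -1/2 (y = 1/(-2) = -1/2 ≈ -0.50000)
B(Q) = 3 + Q
N = 14 (N = 2*7 = 14)
N*(-150) + B(9) = 14*(-150) + (3 + 9) = -2100 + 12 = -2088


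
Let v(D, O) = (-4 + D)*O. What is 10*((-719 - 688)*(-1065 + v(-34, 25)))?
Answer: 28351050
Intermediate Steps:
v(D, O) = O*(-4 + D)
10*((-719 - 688)*(-1065 + v(-34, 25))) = 10*((-719 - 688)*(-1065 + 25*(-4 - 34))) = 10*(-1407*(-1065 + 25*(-38))) = 10*(-1407*(-1065 - 950)) = 10*(-1407*(-2015)) = 10*2835105 = 28351050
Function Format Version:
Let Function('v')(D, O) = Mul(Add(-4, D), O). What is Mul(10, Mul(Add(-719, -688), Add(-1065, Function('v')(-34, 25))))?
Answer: 28351050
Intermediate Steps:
Function('v')(D, O) = Mul(O, Add(-4, D))
Mul(10, Mul(Add(-719, -688), Add(-1065, Function('v')(-34, 25)))) = Mul(10, Mul(Add(-719, -688), Add(-1065, Mul(25, Add(-4, -34))))) = Mul(10, Mul(-1407, Add(-1065, Mul(25, -38)))) = Mul(10, Mul(-1407, Add(-1065, -950))) = Mul(10, Mul(-1407, -2015)) = Mul(10, 2835105) = 28351050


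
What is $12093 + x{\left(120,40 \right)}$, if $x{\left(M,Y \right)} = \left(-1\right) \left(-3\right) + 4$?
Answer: $12100$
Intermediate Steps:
$x{\left(M,Y \right)} = 7$ ($x{\left(M,Y \right)} = 3 + 4 = 7$)
$12093 + x{\left(120,40 \right)} = 12093 + 7 = 12100$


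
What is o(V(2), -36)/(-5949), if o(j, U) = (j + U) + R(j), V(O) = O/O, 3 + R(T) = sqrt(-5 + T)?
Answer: 38/5949 - 2*I/5949 ≈ 0.0063876 - 0.00033619*I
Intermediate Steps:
R(T) = -3 + sqrt(-5 + T)
V(O) = 1
o(j, U) = -3 + U + j + sqrt(-5 + j) (o(j, U) = (j + U) + (-3 + sqrt(-5 + j)) = (U + j) + (-3 + sqrt(-5 + j)) = -3 + U + j + sqrt(-5 + j))
o(V(2), -36)/(-5949) = (-3 - 36 + 1 + sqrt(-5 + 1))/(-5949) = (-3 - 36 + 1 + sqrt(-4))*(-1/5949) = (-3 - 36 + 1 + 2*I)*(-1/5949) = (-38 + 2*I)*(-1/5949) = 38/5949 - 2*I/5949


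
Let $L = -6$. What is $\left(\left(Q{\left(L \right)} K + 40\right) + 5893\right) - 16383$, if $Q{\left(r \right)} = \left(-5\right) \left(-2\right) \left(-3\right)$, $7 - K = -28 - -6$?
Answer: $-11320$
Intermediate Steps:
$K = 29$ ($K = 7 - \left(-28 - -6\right) = 7 - \left(-28 + 6\right) = 7 - -22 = 7 + 22 = 29$)
$Q{\left(r \right)} = -30$ ($Q{\left(r \right)} = 10 \left(-3\right) = -30$)
$\left(\left(Q{\left(L \right)} K + 40\right) + 5893\right) - 16383 = \left(\left(\left(-30\right) 29 + 40\right) + 5893\right) - 16383 = \left(\left(-870 + 40\right) + 5893\right) - 16383 = \left(-830 + 5893\right) - 16383 = 5063 - 16383 = -11320$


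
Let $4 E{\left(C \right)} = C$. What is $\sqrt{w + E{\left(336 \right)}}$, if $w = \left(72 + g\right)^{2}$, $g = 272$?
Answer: $2 \sqrt{29605} \approx 344.12$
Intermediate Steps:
$E{\left(C \right)} = \frac{C}{4}$
$w = 118336$ ($w = \left(72 + 272\right)^{2} = 344^{2} = 118336$)
$\sqrt{w + E{\left(336 \right)}} = \sqrt{118336 + \frac{1}{4} \cdot 336} = \sqrt{118336 + 84} = \sqrt{118420} = 2 \sqrt{29605}$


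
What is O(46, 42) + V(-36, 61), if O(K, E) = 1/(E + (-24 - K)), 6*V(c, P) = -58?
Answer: -815/84 ≈ -9.7024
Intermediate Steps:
V(c, P) = -29/3 (V(c, P) = (⅙)*(-58) = -29/3)
O(K, E) = 1/(-24 + E - K)
O(46, 42) + V(-36, 61) = 1/(-24 + 42 - 1*46) - 29/3 = 1/(-24 + 42 - 46) - 29/3 = 1/(-28) - 29/3 = -1/28 - 29/3 = -815/84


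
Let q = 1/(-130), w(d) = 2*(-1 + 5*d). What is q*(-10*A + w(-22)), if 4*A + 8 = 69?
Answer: 749/260 ≈ 2.8808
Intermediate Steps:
A = 61/4 (A = -2 + (1/4)*69 = -2 + 69/4 = 61/4 ≈ 15.250)
w(d) = -2 + 10*d
q = -1/130 ≈ -0.0076923
q*(-10*A + w(-22)) = -(-10*61/4 + (-2 + 10*(-22)))/130 = -(-305/2 + (-2 - 220))/130 = -(-305/2 - 222)/130 = -1/130*(-749/2) = 749/260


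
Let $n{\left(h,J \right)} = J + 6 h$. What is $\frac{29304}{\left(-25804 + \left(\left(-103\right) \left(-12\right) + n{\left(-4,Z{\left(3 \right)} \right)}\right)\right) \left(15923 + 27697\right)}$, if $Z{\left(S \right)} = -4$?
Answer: $- \frac{111}{4063930} \approx -2.7313 \cdot 10^{-5}$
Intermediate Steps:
$\frac{29304}{\left(-25804 + \left(\left(-103\right) \left(-12\right) + n{\left(-4,Z{\left(3 \right)} \right)}\right)\right) \left(15923 + 27697\right)} = \frac{29304}{\left(-25804 + \left(\left(-103\right) \left(-12\right) + \left(-4 + 6 \left(-4\right)\right)\right)\right) \left(15923 + 27697\right)} = \frac{29304}{\left(-25804 + \left(1236 - 28\right)\right) 43620} = \frac{29304}{\left(-25804 + 1208\right) 43620} = \frac{29304}{\left(-24596\right) 43620} = \frac{29304}{-1072877520} = 29304 \left(- \frac{1}{1072877520}\right) = - \frac{111}{4063930}$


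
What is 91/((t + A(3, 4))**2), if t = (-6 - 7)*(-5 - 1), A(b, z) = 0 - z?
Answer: 91/5476 ≈ 0.016618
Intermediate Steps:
A(b, z) = -z
t = 78 (t = -13*(-6) = 78)
91/((t + A(3, 4))**2) = 91/((78 - 1*4)**2) = 91/((78 - 4)**2) = 91/(74**2) = 91/5476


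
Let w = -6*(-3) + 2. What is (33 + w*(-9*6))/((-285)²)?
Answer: -349/27075 ≈ -0.012890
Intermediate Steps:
w = 20 (w = 18 + 2 = 20)
(33 + w*(-9*6))/((-285)²) = (33 + 20*(-9*6))/((-285)²) = (33 + 20*(-54))/81225 = (33 - 1080)*(1/81225) = -1047*1/81225 = -349/27075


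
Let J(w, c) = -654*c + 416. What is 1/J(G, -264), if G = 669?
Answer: 1/173072 ≈ 5.7779e-6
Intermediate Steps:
J(w, c) = 416 - 654*c
1/J(G, -264) = 1/(416 - 654*(-264)) = 1/(416 + 172656) = 1/173072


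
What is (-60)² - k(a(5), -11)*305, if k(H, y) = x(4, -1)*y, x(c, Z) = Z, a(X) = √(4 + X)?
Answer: 245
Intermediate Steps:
k(H, y) = -y
(-60)² - k(a(5), -11)*305 = (-60)² - (-1*(-11))*305 = 3600 - 11*305 = 3600 - 1*3355 = 3600 - 3355 = 245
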